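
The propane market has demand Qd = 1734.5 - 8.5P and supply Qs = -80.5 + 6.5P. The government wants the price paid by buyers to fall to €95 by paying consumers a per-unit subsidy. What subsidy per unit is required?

Required subsidy s = €60 per unit

At a buyer price of 95, quantity demanded is 1734.5 − 8.5·95 = 927.
Sellers supply 927 only when they receive Ps with -80.5 + 6.5·Ps = 927, i.e. Ps = 155.
s = Ps − Pb = 155 − 95 = 60.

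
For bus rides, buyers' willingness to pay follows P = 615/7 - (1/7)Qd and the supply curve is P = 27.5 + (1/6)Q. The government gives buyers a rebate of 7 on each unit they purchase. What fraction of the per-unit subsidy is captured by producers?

Producer share = 7/13

Pre-subsidy: 615/7 - (1/7)Q = 27.5 + (1/6)Q gives Q* = 195 and P* = 60.
With the rebate, buyers effectively pay Pb = Ps − 7, where Ps is the price sellers receive.
On the curves, Pb = 615/7 - (1/7)Q and Ps = 27.5 + (1/6)Q; the wedge Ps − Pb = 7 gives 27.5 + (1/6)Q − (615/7 - (1/7)Q) = 7, so Q' = 2829/13.
Then Pb = 615/7 − (1/7)·(2829/13) = 738/13 and Ps = 27.5 + (1/6)·(2829/13) = 829/13.
Buyers' price falls by P* − Pb = 60 − 738/13 = 42/13; sellers' price rises by Ps − P* = 829/13 − 60 = 49/13.
So producers capture (49/13)/7 = 7/13 of each unit of subsidy.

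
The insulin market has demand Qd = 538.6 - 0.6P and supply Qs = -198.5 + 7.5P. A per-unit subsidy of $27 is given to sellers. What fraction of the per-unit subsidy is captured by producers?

Producer share = 2/27

Pre-subsidy: 538.6 - 0.6P = -198.5 + 7.5P gives P* = 91, Q* = 484.
With the subsidy, sellers receive Ps = Pb + 27 for each unit, where Pb is the price buyers pay.
Supply in terms of Pb becomes Qs = -198.5 + 7.5(Pb + 27) = 4 + 7.5Pb. Setting this equal to demand: 538.6 - 0.6Pb = 4 + 7.5Pb, so Pb = 66.
Sellers receive Ps = 66 + 27 = 93; Q' = 538.6 − 0.6·66 = 499.
Buyers' price falls by P* − Pb = 91 − 66 = 25; sellers' price rises by Ps − P* = 93 − 91 = 2.
So producers capture 2/27 = 2/27 of each unit of subsidy.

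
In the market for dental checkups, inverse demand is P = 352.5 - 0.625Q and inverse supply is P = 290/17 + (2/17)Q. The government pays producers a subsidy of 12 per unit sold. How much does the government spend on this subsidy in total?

Pre-subsidy: 352.5 - 0.625Q = 290/17 + (2/17)Q gives Q* = 45620/101 and P* = 7090/101.
With the subsidy, sellers receive Ps = Pb + 12 for each unit, where Pb is the price buyers pay.
On the curves, Pb = 352.5 - 0.625Q and Ps = 290/17 + (2/17)Q; the wedge Ps − Pb = 12 gives 290/17 + (2/17)Q − (352.5 - 0.625Q) = 12, so Q' = 47252/101.
Then Pb = 352.5 − 0.625·(47252/101) = 6070/101 and Ps = 290/17 + (2/17)·(47252/101) = 7282/101.
Government outlay = subsidy × quantity = 12 × 47252/101 = 567024/101.

Government cost = 567024/101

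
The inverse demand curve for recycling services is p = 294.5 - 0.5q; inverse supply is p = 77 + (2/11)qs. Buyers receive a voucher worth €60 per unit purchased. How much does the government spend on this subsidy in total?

Pre-subsidy: 294.5 - 0.5q = 77 + (2/11)q gives q* = 319 and p* = 135.
With the rebate, buyers effectively pay pb = ps − 60, where ps is the price sellers receive.
On the curves, pb = 294.5 - 0.5q and ps = 77 + (2/11)q; the wedge ps − pb = 60 gives 77 + (2/11)q − (294.5 - 0.5q) = 60, so q' = 407.
Then pb = 294.5 − 0.5·407 = 91 and ps = 77 + (2/11)·407 = 151.
Government outlay = subsidy × quantity = 60 × 407 = 24420.

Government cost = €24420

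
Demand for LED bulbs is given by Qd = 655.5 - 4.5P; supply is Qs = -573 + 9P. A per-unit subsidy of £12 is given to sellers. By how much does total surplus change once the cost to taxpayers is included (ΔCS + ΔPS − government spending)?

Net change in total surplus = -£216

Pre-subsidy: 655.5 - 4.5P = -573 + 9P gives P* = 91, Q* = 246.
With the subsidy, sellers receive Ps = Pb + 12 for each unit, where Pb is the price buyers pay.
Supply in terms of Pb becomes Qs = -573 + 9(Pb + 12) = -465 + 9Pb. Setting this equal to demand: 655.5 - 4.5Pb = -465 + 9Pb, so Pb = 83.
Sellers receive Ps = 83 + 12 = 95; Q' = 655.5 − 4.5·83 = 282.
ΔCS = ½(246 + 282)(91 − 83) = 2112; ΔPS = ½(246 + 282)(95 − 91) = 1056.
Government spending = 12 × 282 = 3384.
Net change = 2112 + 1056 − 3384 = -216. The loss equals the DWL triangle ½·12·36.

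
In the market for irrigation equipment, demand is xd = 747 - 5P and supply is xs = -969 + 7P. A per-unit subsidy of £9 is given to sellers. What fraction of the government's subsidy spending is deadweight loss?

DWL / government spending = 105/466

Pre-subsidy: 747 - 5P = -969 + 7P gives P* = 143, x* = 32.
With the subsidy, sellers receive Ps = Pb + 9 for each unit, where Pb is the price buyers pay.
Supply in terms of Pb becomes xs = -969 + 7(Pb + 9) = -906 + 7Pb. Setting this equal to demand: 747 - 5Pb = -906 + 7Pb, so Pb = 137.75.
Sellers receive Ps = 137.75 + 9 = 146.75; x' = 747 − 5·137.75 = 58.25.
ΔCS = ½(32 + 58.25)(143 − 137.75) = 236.90625; ΔPS = ½(32 + 58.25)(146.75 − 143) = 169.21875.
Government spending = 9 × 58.25 = 524.25.
DWL = ½ × 9 × (58.25 − 32) = 118.125; fraction = 118.125 / 524.25 = 105/466.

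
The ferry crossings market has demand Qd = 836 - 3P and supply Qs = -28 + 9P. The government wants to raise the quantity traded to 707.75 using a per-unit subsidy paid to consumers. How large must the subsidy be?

Required subsidy s = 39 per unit

At Q = 707.75, invert demand for the buyer price: Pb = (836 − 707.75)/3 = 42.75; invert supply for the seller price: Ps = (707.75 − (-28))/9 = 81.75.
The subsidy must fill the gap: s = Ps − Pb = 81.75 − 42.75 = 39.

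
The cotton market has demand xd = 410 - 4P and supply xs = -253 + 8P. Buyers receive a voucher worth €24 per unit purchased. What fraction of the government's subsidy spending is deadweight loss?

Pre-subsidy: 410 - 4P = -253 + 8P gives P* = 55.25, x* = 189.
With the rebate, buyers effectively pay Pb = Ps − 24, where Ps is the price sellers receive.
Demand in terms of Ps becomes xd = 410 − 4(Ps − 24) = 506 - 4Ps. Setting this equal to supply: 506 - 4Ps = -253 + 8Ps, so Ps = 63.25.
Buyers pay Pb = 63.25 − 24 = 39.25; x' = -253 + 8·63.25 = 253.
ΔCS = ½(189 + 253)(55.25 − 39.25) = 3536; ΔPS = ½(189 + 253)(63.25 − 55.25) = 1768.
Government spending = 24 × 253 = 6072.
DWL = ½ × 24 × (253 − 189) = 768; fraction = 768 / 6072 = 32/253.

DWL / government spending = 32/253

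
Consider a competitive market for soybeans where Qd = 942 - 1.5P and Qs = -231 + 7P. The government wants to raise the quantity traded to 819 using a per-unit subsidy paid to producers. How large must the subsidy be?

Required subsidy s = 68 per unit

At Q = 819, invert demand for the buyer price: Pb = (942 − 819)/1.5 = 82; invert supply for the seller price: Ps = (819 − (-231))/7 = 150.
The subsidy must fill the gap: s = Ps − Pb = 150 − 82 = 68.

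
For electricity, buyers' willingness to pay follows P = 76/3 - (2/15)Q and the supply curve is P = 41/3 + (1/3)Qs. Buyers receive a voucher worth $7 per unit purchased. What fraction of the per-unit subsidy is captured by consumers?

Pre-subsidy: 76/3 - (2/15)Q = 41/3 + (1/3)Q gives Q* = 25 and P* = 22.
With the rebate, buyers effectively pay Pb = Ps − 7, where Ps is the price sellers receive.
On the curves, Pb = 76/3 - (2/15)Q and Ps = 41/3 + (1/3)Q; the wedge Ps − Pb = 7 gives 41/3 + (1/3)Q − (76/3 - (2/15)Q) = 7, so Q' = 40.
Then Pb = 76/3 − (2/15)·40 = 20 and Ps = 41/3 + (1/3)·40 = 27.
Buyers' price falls by P* − Pb = 22 − 20 = 2; sellers' price rises by Ps − P* = 27 − 22 = 5.
So consumers capture 2/7 = 2/7 of each unit of subsidy.

Consumer share = 2/7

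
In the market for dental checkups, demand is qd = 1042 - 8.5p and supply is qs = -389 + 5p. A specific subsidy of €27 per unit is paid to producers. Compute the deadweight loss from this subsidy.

Deadweight loss = €1147.5

Pre-subsidy: 1042 - 8.5p = -389 + 5p gives p* = 106, q* = 141.
With the subsidy, sellers receive ps = pb + 27 for each unit, where pb is the price buyers pay.
Supply in terms of pb becomes qs = -389 + 5(pb + 27) = -254 + 5pb. Setting this equal to demand: 1042 - 8.5pb = -254 + 5pb, so pb = 96.
Sellers receive ps = 96 + 27 = 123; q' = 1042 − 8.5·96 = 226.
The subsidy expands output by 226 − 141 = 85 past the efficient level; on those units the gap between marginal cost and willingness to pay runs from 0 up to 27.
DWL = ½ × 27 × 85 = 1147.5.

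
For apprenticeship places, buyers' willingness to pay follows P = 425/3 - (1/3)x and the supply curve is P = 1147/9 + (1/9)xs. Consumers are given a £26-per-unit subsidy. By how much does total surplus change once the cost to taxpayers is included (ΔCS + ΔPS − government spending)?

Pre-subsidy: 425/3 - (1/3)x = 1147/9 + (1/9)x gives x* = 32 and P* = 131.
With the rebate, buyers effectively pay Pb = Ps − 26, where Ps is the price sellers receive.
On the curves, Pb = 425/3 - (1/3)x and Ps = 1147/9 + (1/9)x; the wedge Ps − Pb = 26 gives 1147/9 + (1/9)x − (425/3 - (1/3)x) = 26, so x' = 90.5.
Then Pb = 425/3 − (1/3)·90.5 = 111.5 and Ps = 1147/9 + (1/9)·90.5 = 137.5.
ΔCS = ½(32 + 90.5)(131 − 111.5) = 1194.375; ΔPS = ½(32 + 90.5)(137.5 − 131) = 398.125.
Government spending = 26 × 90.5 = 2353.
Net change = 1194.375 + 398.125 − 2353 = -760.5. The loss equals the DWL triangle ½·26·58.5.

Net change in total surplus = -£760.5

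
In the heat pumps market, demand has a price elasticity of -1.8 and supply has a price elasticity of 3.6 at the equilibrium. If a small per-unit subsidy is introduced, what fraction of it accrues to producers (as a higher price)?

Producer share = 1/3

For a small subsidy around the equilibrium, the benefit split depends on the relative slopes, which at a point are proportional to the elasticities.
Buyer share = εs/(εs + |εd|) = 3.6/(3.6 + 1.8) = 2/3; seller share = |εd|/(εs + |εd|) = 1/3.
So producers capture 1/3 of the subsidy.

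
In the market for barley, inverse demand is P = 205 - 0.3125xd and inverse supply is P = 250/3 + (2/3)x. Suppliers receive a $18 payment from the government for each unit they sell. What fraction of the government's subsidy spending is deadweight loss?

DWL / government spending = 27/419

Pre-subsidy: 205 - 0.3125x = 250/3 + (2/3)x gives x* = 5840/47 and P* = 7810/47.
With the subsidy, sellers receive Ps = Pb + 18 for each unit, where Pb is the price buyers pay.
On the curves, Pb = 205 - 0.3125x and Ps = 250/3 + (2/3)x; the wedge Ps − Pb = 18 gives 250/3 + (2/3)x − (205 - 0.3125x) = 18, so x' = 6704/47.
Then Pb = 205 − 0.3125·(6704/47) = 7540/47 and Ps = 250/3 + (2/3)·(6704/47) = 8386/47.
ΔCS = ½(5840/47 + 6704/47)(7810/47 − 7540/47) = 1693440/2209; ΔPS = ½(5840/47 + 6704/47)(8386/47 − 7810/47) = 3612672/2209.
Government spending = 18 × 6704/47 = 120672/47.
DWL = ½ × 18 × (6704/47 − 5840/47) = 7776/47; fraction = (7776/47) / (120672/47) = 27/419.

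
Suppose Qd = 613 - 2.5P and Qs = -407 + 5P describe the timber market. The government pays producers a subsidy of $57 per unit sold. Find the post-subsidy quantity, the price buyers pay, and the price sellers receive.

Pre-subsidy: 613 - 2.5P = -407 + 5P gives P* = 136, Q* = 273.
With the subsidy, sellers receive Ps = Pb + 57 for each unit, where Pb is the price buyers pay.
Supply in terms of Pb becomes Qs = -407 + 5(Pb + 57) = -122 + 5Pb. Setting this equal to demand: 613 - 2.5Pb = -122 + 5Pb, so Pb = 98.
Sellers receive Ps = 98 + 57 = 155; Q' = 613 − 2.5·98 = 368.

Q' = 368; buyers pay $98; sellers receive $155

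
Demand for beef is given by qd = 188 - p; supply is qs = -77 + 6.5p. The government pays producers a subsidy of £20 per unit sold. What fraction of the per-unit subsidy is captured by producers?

Producer share = 2/15

Pre-subsidy: 188 - p = -77 + 6.5p gives p* = 106/3, q* = 458/3.
With the subsidy, sellers receive ps = pb + 20 for each unit, where pb is the price buyers pay.
Supply in terms of pb becomes qs = -77 + 6.5(pb + 20) = 53 + 6.5pb. Setting this equal to demand: 188 - pb = 53 + 6.5pb, so pb = 18.
Sellers receive ps = 18 + 20 = 38; q' = 188 − 1·18 = 170.
Buyers' price falls by p* − pb = 106/3 − 18 = 52/3; sellers' price rises by ps − p* = 38 − 106/3 = 8/3.
So producers capture (8/3)/20 = 2/15 of each unit of subsidy.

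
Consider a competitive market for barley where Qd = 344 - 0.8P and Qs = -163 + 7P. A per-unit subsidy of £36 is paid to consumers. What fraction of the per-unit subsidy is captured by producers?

Pre-subsidy: 344 - 0.8P = -163 + 7P gives P* = 65, Q* = 292.
With the rebate, buyers effectively pay Pb = Ps − 36, where Ps is the price sellers receive.
Demand in terms of Ps becomes Qd = 344 − 0.8(Ps − 36) = 372.8 - 0.8Ps. Setting this equal to supply: 372.8 - 0.8Ps = -163 + 7Ps, so Ps = 893/13.
Buyers pay Pb = 893/13 − 36 = 425/13; Q' = -163 + 7·(893/13) = 4132/13.
Buyers' price falls by P* − Pb = 65 − 425/13 = 420/13; sellers' price rises by Ps − P* = 893/13 − 65 = 48/13.
So producers capture (48/13)/36 = 4/39 of each unit of subsidy.

Producer share = 4/39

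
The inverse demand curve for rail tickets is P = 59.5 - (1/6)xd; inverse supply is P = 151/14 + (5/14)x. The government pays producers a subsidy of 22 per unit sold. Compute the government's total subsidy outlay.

Pre-subsidy: 59.5 - (1/6)x = 151/14 + (5/14)x gives x* = 93 and P* = 44.
With the subsidy, sellers receive Ps = Pb + 22 for each unit, where Pb is the price buyers pay.
On the curves, Pb = 59.5 - (1/6)x and Ps = 151/14 + (5/14)x; the wedge Ps − Pb = 22 gives 151/14 + (5/14)x − (59.5 - (1/6)x) = 22, so x' = 135.
Then Pb = 59.5 − (1/6)·135 = 37 and Ps = 151/14 + (5/14)·135 = 59.
Government outlay = subsidy × quantity = 22 × 135 = 2970.

Government cost = 2970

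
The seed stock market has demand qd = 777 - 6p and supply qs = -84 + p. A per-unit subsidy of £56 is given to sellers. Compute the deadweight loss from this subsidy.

Deadweight loss = £1344

Pre-subsidy: 777 - 6p = -84 + p gives p* = 123, q* = 39.
With the subsidy, sellers receive ps = pb + 56 for each unit, where pb is the price buyers pay.
Supply in terms of pb becomes qs = -84 + 1(pb + 56) = -28 + pb. Setting this equal to demand: 777 - 6pb = -28 + pb, so pb = 115.
Sellers receive ps = 115 + 56 = 171; q' = 777 − 6·115 = 87.
The subsidy expands output by 87 − 39 = 48 past the efficient level; on those units the gap between marginal cost and willingness to pay runs from 0 up to 56.
DWL = ½ × 56 × 48 = 1344.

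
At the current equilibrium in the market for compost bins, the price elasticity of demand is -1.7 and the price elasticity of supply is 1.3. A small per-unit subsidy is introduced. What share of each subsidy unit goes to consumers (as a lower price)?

For a small subsidy around the equilibrium, the benefit split depends on the relative slopes, which at a point are proportional to the elasticities.
Buyer share = εs/(εs + |εd|) = 1.3/(1.3 + 1.7) = 13/30; seller share = |εd|/(εs + |εd|) = 17/30.

Consumer share = 13/30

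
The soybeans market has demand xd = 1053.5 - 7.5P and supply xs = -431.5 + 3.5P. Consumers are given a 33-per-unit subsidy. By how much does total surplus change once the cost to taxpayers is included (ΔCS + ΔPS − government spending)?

Pre-subsidy: 1053.5 - 7.5P = -431.5 + 3.5P gives P* = 135, x* = 41.
With the rebate, buyers effectively pay Pb = Ps − 33, where Ps is the price sellers receive.
Demand in terms of Ps becomes xd = 1053.5 − 7.5(Ps − 33) = 1301 - 7.5Ps. Setting this equal to supply: 1301 - 7.5Ps = -431.5 + 3.5Ps, so Ps = 157.5.
Buyers pay Pb = 157.5 − 33 = 124.5; x' = -431.5 + 3.5·157.5 = 119.75.
ΔCS = ½(41 + 119.75)(135 − 124.5) = 843.9375; ΔPS = ½(41 + 119.75)(157.5 − 135) = 1808.4375.
Government spending = 33 × 119.75 = 3951.75.
Net change = 843.9375 + 1808.4375 − 3951.75 = -1299.375. The loss equals the DWL triangle ½·33·78.75.

Net change in total surplus = -1299.375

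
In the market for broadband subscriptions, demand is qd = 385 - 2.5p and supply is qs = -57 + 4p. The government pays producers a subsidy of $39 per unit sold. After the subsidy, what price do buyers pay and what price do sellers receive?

Buyers pay $44; sellers receive $83

Pre-subsidy: 385 - 2.5p = -57 + 4p gives p* = 68, q* = 215.
With the subsidy, sellers receive ps = pb + 39 for each unit, where pb is the price buyers pay.
Supply in terms of pb becomes qs = -57 + 4(pb + 39) = 99 + 4pb. Setting this equal to demand: 385 - 2.5pb = 99 + 4pb, so pb = 44.
Sellers receive ps = 44 + 39 = 83; q' = 385 − 2.5·44 = 275.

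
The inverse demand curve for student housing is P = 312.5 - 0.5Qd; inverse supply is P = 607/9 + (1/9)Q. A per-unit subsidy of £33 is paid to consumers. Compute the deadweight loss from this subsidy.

Pre-subsidy: 312.5 - 0.5Q = 607/9 + (1/9)Q gives Q* = 401 and P* = 112.
With the rebate, buyers effectively pay Pb = Ps − 33, where Ps is the price sellers receive.
On the curves, Pb = 312.5 - 0.5Q and Ps = 607/9 + (1/9)Q; the wedge Ps − Pb = 33 gives 607/9 + (1/9)Q − (312.5 - 0.5Q) = 33, so Q' = 455.
Then Pb = 312.5 − 0.5·455 = 85 and Ps = 607/9 + (1/9)·455 = 118.
The subsidy expands output by 455 − 401 = 54 past the efficient level; on those units the gap between marginal cost and willingness to pay runs from 0 up to 33.
DWL = ½ × 33 × 54 = 891.

Deadweight loss = £891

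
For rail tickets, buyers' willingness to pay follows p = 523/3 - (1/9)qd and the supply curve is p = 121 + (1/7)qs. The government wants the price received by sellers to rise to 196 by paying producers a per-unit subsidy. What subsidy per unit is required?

At a seller price of 196, quantity supplied is -847 + 7·196 = 525.
Buyers absorb 525 only when they pay pb = 523/3 − (1/9)·525 = 116.
s = ps − pb = 196 − 116 = 80.

Required subsidy s = 80 per unit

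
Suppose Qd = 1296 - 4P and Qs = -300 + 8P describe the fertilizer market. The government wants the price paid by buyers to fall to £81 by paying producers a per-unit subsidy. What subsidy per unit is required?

Required subsidy s = £78 per unit

At a buyer price of 81, quantity demanded is 1296 − 4·81 = 972.
Sellers supply 972 only when they receive Ps with -300 + 8·Ps = 972, i.e. Ps = 159.
s = Ps − Pb = 159 − 81 = 78.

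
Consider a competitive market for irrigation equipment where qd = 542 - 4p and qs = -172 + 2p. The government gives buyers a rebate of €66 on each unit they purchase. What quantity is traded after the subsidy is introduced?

q' = 154

Pre-subsidy: 542 - 4p = -172 + 2p gives p* = 119, q* = 66.
With the rebate, buyers effectively pay pb = ps − 66, where ps is the price sellers receive.
Demand in terms of ps becomes qd = 542 − 4(ps − 66) = 806 - 4ps. Setting this equal to supply: 806 - 4ps = -172 + 2ps, so ps = 163.
Buyers pay pb = 163 − 66 = 97; q' = -172 + 2·163 = 154.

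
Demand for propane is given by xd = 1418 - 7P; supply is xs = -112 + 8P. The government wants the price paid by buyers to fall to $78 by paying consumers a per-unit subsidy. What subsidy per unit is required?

Required subsidy s = $45 per unit

At a buyer price of 78, quantity demanded is 1418 − 7·78 = 872.
Sellers supply 872 only when they receive Ps with -112 + 8·Ps = 872, i.e. Ps = 123.
s = Ps − Pb = 123 − 78 = 45.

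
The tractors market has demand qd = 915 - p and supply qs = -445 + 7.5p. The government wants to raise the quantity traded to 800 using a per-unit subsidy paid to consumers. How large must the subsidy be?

At q = 800, invert demand for the buyer price: pb = (915 − 800)/1 = 115; invert supply for the seller price: ps = (800 − (-445))/7.5 = 166.
The subsidy must fill the gap: s = ps − pb = 166 − 115 = 51.

Required subsidy s = 51 per unit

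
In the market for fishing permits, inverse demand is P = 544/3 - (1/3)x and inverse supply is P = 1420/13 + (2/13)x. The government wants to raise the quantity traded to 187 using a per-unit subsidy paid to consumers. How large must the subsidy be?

Required subsidy s = 19 per unit

At x = 187, from the demand curve buyers pay Pb = 544/3 − (1/3)·187 = 119; from the supply curve sellers need Ps = 1420/13 + (2/13)·187 = 138.
The subsidy must fill the gap: s = Ps − Pb = 138 − 119 = 19.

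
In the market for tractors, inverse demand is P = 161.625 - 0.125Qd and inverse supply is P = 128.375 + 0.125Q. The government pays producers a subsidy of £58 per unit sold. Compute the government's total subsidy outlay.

Government cost = £21170

Pre-subsidy: 161.625 - 0.125Q = 128.375 + 0.125Q gives Q* = 133 and P* = 145.
With the subsidy, sellers receive Ps = Pb + 58 for each unit, where Pb is the price buyers pay.
On the curves, Pb = 161.625 - 0.125Q and Ps = 128.375 + 0.125Q; the wedge Ps − Pb = 58 gives 128.375 + 0.125Q − (161.625 - 0.125Q) = 58, so Q' = 365.
Then Pb = 161.625 − 0.125·365 = 116 and Ps = 128.375 + 0.125·365 = 174.
Government outlay = subsidy × quantity = 58 × 365 = 21170.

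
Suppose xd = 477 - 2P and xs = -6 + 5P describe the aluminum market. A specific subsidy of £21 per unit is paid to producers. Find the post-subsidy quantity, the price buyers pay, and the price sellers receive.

Pre-subsidy: 477 - 2P = -6 + 5P gives P* = 69, x* = 339.
With the subsidy, sellers receive Ps = Pb + 21 for each unit, where Pb is the price buyers pay.
Supply in terms of Pb becomes xs = -6 + 5(Pb + 21) = 99 + 5Pb. Setting this equal to demand: 477 - 2Pb = 99 + 5Pb, so Pb = 54.
Sellers receive Ps = 54 + 21 = 75; x' = 477 − 2·54 = 369.

x' = 369; buyers pay £54; sellers receive £75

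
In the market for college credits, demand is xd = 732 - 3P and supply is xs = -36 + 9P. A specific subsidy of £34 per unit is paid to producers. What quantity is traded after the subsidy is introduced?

x' = 616.5

Pre-subsidy: 732 - 3P = -36 + 9P gives P* = 64, x* = 540.
With the subsidy, sellers receive Ps = Pb + 34 for each unit, where Pb is the price buyers pay.
Supply in terms of Pb becomes xs = -36 + 9(Pb + 34) = 270 + 9Pb. Setting this equal to demand: 732 - 3Pb = 270 + 9Pb, so Pb = 38.5.
Sellers receive Ps = 38.5 + 34 = 72.5; x' = 732 − 3·38.5 = 616.5.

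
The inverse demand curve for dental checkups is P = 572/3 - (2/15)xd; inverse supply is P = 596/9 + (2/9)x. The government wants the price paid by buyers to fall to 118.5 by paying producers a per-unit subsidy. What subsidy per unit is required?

Required subsidy s = 68 per unit

At a buyer price of 118.5, quantity demanded is 1430 − 7.5·118.5 = 541.25.
Sellers supply 541.25 only when they receive Ps = 596/9 + (2/9)·541.25 = 186.5.
s = Ps − Pb = 186.5 − 118.5 = 68.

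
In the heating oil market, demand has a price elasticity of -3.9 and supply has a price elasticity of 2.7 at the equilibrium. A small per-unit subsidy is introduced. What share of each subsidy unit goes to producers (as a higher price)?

For a small subsidy around the equilibrium, the benefit split depends on the relative slopes, which at a point are proportional to the elasticities.
Buyer share = εs/(εs + |εd|) = 2.7/(2.7 + 3.9) = 9/22; seller share = |εd|/(εs + |εd|) = 13/22.
So producers capture 13/22 of the subsidy.

Producer share = 13/22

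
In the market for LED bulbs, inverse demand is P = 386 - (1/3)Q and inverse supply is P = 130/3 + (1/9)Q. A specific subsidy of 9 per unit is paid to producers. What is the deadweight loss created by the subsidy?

Deadweight loss = 91.125

Pre-subsidy: 386 - (1/3)Q = 130/3 + (1/9)Q gives Q* = 771 and P* = 129.
With the subsidy, sellers receive Ps = Pb + 9 for each unit, where Pb is the price buyers pay.
On the curves, Pb = 386 - (1/3)Q and Ps = 130/3 + (1/9)Q; the wedge Ps − Pb = 9 gives 130/3 + (1/9)Q − (386 - (1/3)Q) = 9, so Q' = 791.25.
Then Pb = 386 − (1/3)·791.25 = 122.25 and Ps = 130/3 + (1/9)·791.25 = 131.25.
The subsidy expands output by 791.25 − 771 = 20.25 past the efficient level; on those units the gap between marginal cost and willingness to pay runs from 0 up to 9.
DWL = ½ × 9 × 20.25 = 91.125.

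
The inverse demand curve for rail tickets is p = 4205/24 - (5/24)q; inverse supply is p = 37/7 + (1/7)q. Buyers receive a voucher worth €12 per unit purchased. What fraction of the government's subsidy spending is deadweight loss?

DWL / government spending = 1008/30563

Pre-subsidy: 4205/24 - (5/24)q = 37/7 + (1/7)q gives q* = 28547/59 and p* = 4390/59.
With the rebate, buyers effectively pay pb = ps − 12, where ps is the price sellers receive.
On the curves, pb = 4205/24 - (5/24)q and ps = 37/7 + (1/7)q; the wedge ps − pb = 12 gives 37/7 + (1/7)q − (4205/24 - (5/24)q) = 12, so q' = 30563/59.
Then pb = 4205/24 − (5/24)·(30563/59) = 3970/59 and ps = 37/7 + (1/7)·(30563/59) = 4678/59.
ΔCS = ½(28547/59 + 30563/59)(4390/59 − 3970/59) = 12413100/3481; ΔPS = ½(28547/59 + 30563/59)(4678/59 − 4390/59) = 8511840/3481.
Government spending = 12 × 30563/59 = 366756/59.
DWL = ½ × 12 × (30563/59 − 28547/59) = 12096/59; fraction = (12096/59) / (366756/59) = 1008/30563.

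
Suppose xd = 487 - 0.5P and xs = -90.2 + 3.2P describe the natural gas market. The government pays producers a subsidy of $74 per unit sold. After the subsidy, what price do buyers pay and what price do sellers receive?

Pre-subsidy: 487 - 0.5P = -90.2 + 3.2P gives P* = 156, x* = 409.
With the subsidy, sellers receive Ps = Pb + 74 for each unit, where Pb is the price buyers pay.
Supply in terms of Pb becomes xs = -90.2 + 3.2(Pb + 74) = 146.6 + 3.2Pb. Setting this equal to demand: 487 - 0.5Pb = 146.6 + 3.2Pb, so Pb = 92.
Sellers receive Ps = 92 + 74 = 166; x' = 487 − 0.5·92 = 441.

Buyers pay $92; sellers receive $166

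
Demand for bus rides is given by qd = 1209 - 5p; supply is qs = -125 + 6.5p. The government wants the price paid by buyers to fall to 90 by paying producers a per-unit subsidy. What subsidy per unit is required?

At a buyer price of 90, quantity demanded is 1209 − 5·90 = 759.
Sellers supply 759 only when they receive ps with -125 + 6.5·ps = 759, i.e. ps = 136.
s = ps − pb = 136 − 90 = 46.

Required subsidy s = 46 per unit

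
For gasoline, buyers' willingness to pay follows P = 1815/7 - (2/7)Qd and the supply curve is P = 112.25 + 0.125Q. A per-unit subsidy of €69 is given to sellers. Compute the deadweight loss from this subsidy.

Deadweight loss = €5796

Pre-subsidy: 1815/7 - (2/7)Q = 112.25 + 0.125Q gives Q* = 358 and P* = 157.
With the subsidy, sellers receive Ps = Pb + 69 for each unit, where Pb is the price buyers pay.
On the curves, Pb = 1815/7 - (2/7)Q and Ps = 112.25 + 0.125Q; the wedge Ps − Pb = 69 gives 112.25 + 0.125Q − (1815/7 - (2/7)Q) = 69, so Q' = 526.
Then Pb = 1815/7 − (2/7)·526 = 109 and Ps = 112.25 + 0.125·526 = 178.
The subsidy expands output by 526 − 358 = 168 past the efficient level; on those units the gap between marginal cost and willingness to pay runs from 0 up to 69.
DWL = ½ × 69 × 168 = 5796.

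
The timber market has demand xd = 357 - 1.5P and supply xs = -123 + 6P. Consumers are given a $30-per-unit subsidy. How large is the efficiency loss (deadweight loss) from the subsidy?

Deadweight loss = $540

Pre-subsidy: 357 - 1.5P = -123 + 6P gives P* = 64, x* = 261.
With the rebate, buyers effectively pay Pb = Ps − 30, where Ps is the price sellers receive.
Demand in terms of Ps becomes xd = 357 − 1.5(Ps − 30) = 402 - 1.5Ps. Setting this equal to supply: 402 - 1.5Ps = -123 + 6Ps, so Ps = 70.
Buyers pay Pb = 70 − 30 = 40; x' = -123 + 6·70 = 297.
The subsidy expands output by 297 − 261 = 36 past the efficient level; on those units the gap between marginal cost and willingness to pay runs from 0 up to 30.
DWL = ½ × 30 × 36 = 540.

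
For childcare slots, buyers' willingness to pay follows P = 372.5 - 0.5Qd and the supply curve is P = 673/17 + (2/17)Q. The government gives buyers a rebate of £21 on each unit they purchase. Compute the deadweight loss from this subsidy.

Deadweight loss = £357

Pre-subsidy: 372.5 - 0.5Q = 673/17 + (2/17)Q gives Q* = 539 and P* = 103.
With the rebate, buyers effectively pay Pb = Ps − 21, where Ps is the price sellers receive.
On the curves, Pb = 372.5 - 0.5Q and Ps = 673/17 + (2/17)Q; the wedge Ps − Pb = 21 gives 673/17 + (2/17)Q − (372.5 - 0.5Q) = 21, so Q' = 573.
Then Pb = 372.5 − 0.5·573 = 86 and Ps = 673/17 + (2/17)·573 = 107.
The subsidy expands output by 573 − 539 = 34 past the efficient level; on those units the gap between marginal cost and willingness to pay runs from 0 up to 21.
DWL = ½ × 21 × 34 = 357.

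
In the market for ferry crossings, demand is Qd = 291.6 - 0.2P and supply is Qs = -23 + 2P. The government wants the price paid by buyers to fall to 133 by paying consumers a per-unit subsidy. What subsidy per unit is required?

Required subsidy s = 11 per unit

At a buyer price of 133, quantity demanded is 291.6 − 0.2·133 = 265.
Sellers supply 265 only when they receive Ps with -23 + 2·Ps = 265, i.e. Ps = 144.
s = Ps − Pb = 144 − 133 = 11.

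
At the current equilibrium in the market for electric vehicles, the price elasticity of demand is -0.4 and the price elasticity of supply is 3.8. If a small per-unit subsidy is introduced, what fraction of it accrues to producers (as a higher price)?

Producer share = 2/21

For a small subsidy around the equilibrium, the benefit split depends on the relative slopes, which at a point are proportional to the elasticities.
Buyer share = εs/(εs + |εd|) = 3.8/(3.8 + 0.4) = 19/21; seller share = |εd|/(εs + |εd|) = 2/21.
So producers capture 2/21 of the subsidy.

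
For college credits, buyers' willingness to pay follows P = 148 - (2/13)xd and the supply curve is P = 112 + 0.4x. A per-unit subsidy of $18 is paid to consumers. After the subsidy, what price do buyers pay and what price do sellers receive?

Buyers pay $133; sellers receive $151

Pre-subsidy: 148 - (2/13)x = 112 + 0.4x gives x* = 65 and P* = 138.
With the rebate, buyers effectively pay Pb = Ps − 18, where Ps is the price sellers receive.
On the curves, Pb = 148 - (2/13)x and Ps = 112 + 0.4x; the wedge Ps − Pb = 18 gives 112 + 0.4x − (148 - (2/13)x) = 18, so x' = 97.5.
Then Pb = 148 − (2/13)·97.5 = 133 and Ps = 112 + 0.4·97.5 = 151.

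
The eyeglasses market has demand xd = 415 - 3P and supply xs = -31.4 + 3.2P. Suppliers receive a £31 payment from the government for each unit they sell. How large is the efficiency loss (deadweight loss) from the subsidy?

Pre-subsidy: 415 - 3P = -31.4 + 3.2P gives P* = 72, x* = 199.
With the subsidy, sellers receive Ps = Pb + 31 for each unit, where Pb is the price buyers pay.
Supply in terms of Pb becomes xs = -31.4 + 3.2(Pb + 31) = 67.8 + 3.2Pb. Setting this equal to demand: 415 - 3Pb = 67.8 + 3.2Pb, so Pb = 56.
Sellers receive Ps = 56 + 31 = 87; x' = 415 − 3·56 = 247.
The subsidy expands output by 247 − 199 = 48 past the efficient level; on those units the gap between marginal cost and willingness to pay runs from 0 up to 31.
DWL = ½ × 31 × 48 = 744.

Deadweight loss = £744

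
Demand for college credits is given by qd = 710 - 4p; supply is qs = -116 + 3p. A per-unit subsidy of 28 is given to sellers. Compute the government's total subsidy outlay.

Government cost = 8008

Pre-subsidy: 710 - 4p = -116 + 3p gives p* = 118, q* = 238.
With the subsidy, sellers receive ps = pb + 28 for each unit, where pb is the price buyers pay.
Supply in terms of pb becomes qs = -116 + 3(pb + 28) = -32 + 3pb. Setting this equal to demand: 710 - 4pb = -32 + 3pb, so pb = 106.
Sellers receive ps = 106 + 28 = 134; q' = 710 − 4·106 = 286.
Government outlay = subsidy × quantity = 28 × 286 = 8008.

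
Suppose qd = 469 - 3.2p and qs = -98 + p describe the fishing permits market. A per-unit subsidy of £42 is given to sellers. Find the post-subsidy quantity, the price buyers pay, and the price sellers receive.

Pre-subsidy: 469 - 3.2p = -98 + p gives p* = 135, q* = 37.
With the subsidy, sellers receive ps = pb + 42 for each unit, where pb is the price buyers pay.
Supply in terms of pb becomes qs = -98 + 1(pb + 42) = -56 + pb. Setting this equal to demand: 469 - 3.2pb = -56 + pb, so pb = 125.
Sellers receive ps = 125 + 42 = 167; q' = 469 − 3.2·125 = 69.

q' = 69; buyers pay £125; sellers receive £167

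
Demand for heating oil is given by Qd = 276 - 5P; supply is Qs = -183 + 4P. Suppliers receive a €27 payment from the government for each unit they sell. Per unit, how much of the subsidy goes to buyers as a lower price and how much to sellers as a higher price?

Pre-subsidy: 276 - 5P = -183 + 4P gives P* = 51, Q* = 21.
With the subsidy, sellers receive Ps = Pb + 27 for each unit, where Pb is the price buyers pay.
Supply in terms of Pb becomes Qs = -183 + 4(Pb + 27) = -75 + 4Pb. Setting this equal to demand: 276 - 5Pb = -75 + 4Pb, so Pb = 39.
Sellers receive Ps = 39 + 27 = 66; Q' = 276 − 5·39 = 81.
Buyers' price falls by P* − Pb = 51 − 39 = 12; sellers' price rises by Ps − P* = 66 − 51 = 15.

Buyers gain €12 per unit; sellers gain €15 per unit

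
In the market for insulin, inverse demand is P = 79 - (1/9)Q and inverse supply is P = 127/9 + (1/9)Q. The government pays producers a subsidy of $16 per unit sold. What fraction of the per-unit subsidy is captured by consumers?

Consumer share = 0.5

Pre-subsidy: 79 - (1/9)Q = 127/9 + (1/9)Q gives Q* = 292 and P* = 419/9.
With the subsidy, sellers receive Ps = Pb + 16 for each unit, where Pb is the price buyers pay.
On the curves, Pb = 79 - (1/9)Q and Ps = 127/9 + (1/9)Q; the wedge Ps − Pb = 16 gives 127/9 + (1/9)Q − (79 - (1/9)Q) = 16, so Q' = 364.
Then Pb = 79 − (1/9)·364 = 347/9 and Ps = 127/9 + (1/9)·364 = 491/9.
Buyers' price falls by P* − Pb = 419/9 − 347/9 = 8; sellers' price rises by Ps − P* = 491/9 − 419/9 = 8.
So consumers capture 8/16 = 0.5 of each unit of subsidy.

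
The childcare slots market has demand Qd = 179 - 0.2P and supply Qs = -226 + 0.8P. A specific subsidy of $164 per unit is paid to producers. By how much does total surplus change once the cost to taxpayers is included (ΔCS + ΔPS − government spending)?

Pre-subsidy: 179 - 0.2P = -226 + 0.8P gives P* = 405, Q* = 98.
With the subsidy, sellers receive Ps = Pb + 164 for each unit, where Pb is the price buyers pay.
Supply in terms of Pb becomes Qs = -226 + 0.8(Pb + 164) = -94.8 + 0.8Pb. Setting this equal to demand: 179 - 0.2Pb = -94.8 + 0.8Pb, so Pb = 273.8.
Sellers receive Ps = 273.8 + 164 = 437.8; Q' = 179 − 0.2·273.8 = 124.24.
ΔCS = ½(98 + 124.24)(405 − 273.8) = 14578.944; ΔPS = ½(98 + 124.24)(437.8 − 405) = 3644.736.
Government spending = 164 × 124.24 = 20375.36.
Net change = 14578.944 + 3644.736 − 20375.36 = -2151.68. The loss equals the DWL triangle ½·164·26.24.

Net change in total surplus = -$2151.68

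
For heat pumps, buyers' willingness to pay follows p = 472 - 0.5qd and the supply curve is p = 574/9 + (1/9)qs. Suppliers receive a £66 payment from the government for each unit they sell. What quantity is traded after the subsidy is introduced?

q' = 776

Pre-subsidy: 472 - 0.5q = 574/9 + (1/9)q gives q* = 668 and p* = 138.
With the subsidy, sellers receive ps = pb + 66 for each unit, where pb is the price buyers pay.
On the curves, pb = 472 - 0.5q and ps = 574/9 + (1/9)q; the wedge ps − pb = 66 gives 574/9 + (1/9)q − (472 - 0.5q) = 66, so q' = 776.
Then pb = 472 − 0.5·776 = 84 and ps = 574/9 + (1/9)·776 = 150.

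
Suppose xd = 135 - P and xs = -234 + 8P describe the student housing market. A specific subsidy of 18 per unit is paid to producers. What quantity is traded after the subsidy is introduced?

Pre-subsidy: 135 - P = -234 + 8P gives P* = 41, x* = 94.
With the subsidy, sellers receive Ps = Pb + 18 for each unit, where Pb is the price buyers pay.
Supply in terms of Pb becomes xs = -234 + 8(Pb + 18) = -90 + 8Pb. Setting this equal to demand: 135 - Pb = -90 + 8Pb, so Pb = 25.
Sellers receive Ps = 25 + 18 = 43; x' = 135 − 1·25 = 110.

x' = 110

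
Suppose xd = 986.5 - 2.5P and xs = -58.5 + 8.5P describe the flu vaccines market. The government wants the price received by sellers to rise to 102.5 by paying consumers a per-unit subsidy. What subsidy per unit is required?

At a seller price of 102.5, quantity supplied is -58.5 + 8.5·102.5 = 812.75.
Buyers absorb 812.75 only when they pay Pb with 986.5 − 2.5·Pb = 812.75, i.e. Pb = 69.5.
s = Ps − Pb = 102.5 − 69.5 = 33.

Required subsidy s = 33 per unit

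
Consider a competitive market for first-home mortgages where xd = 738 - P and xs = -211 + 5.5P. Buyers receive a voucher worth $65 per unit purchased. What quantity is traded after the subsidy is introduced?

Pre-subsidy: 738 - P = -211 + 5.5P gives P* = 146, x* = 592.
With the rebate, buyers effectively pay Pb = Ps − 65, where Ps is the price sellers receive.
Demand in terms of Ps becomes xd = 738 − 1(Ps − 65) = 803 - Ps. Setting this equal to supply: 803 - Ps = -211 + 5.5Ps, so Ps = 156.
Buyers pay Pb = 156 − 65 = 91; x' = -211 + 5.5·156 = 647.

x' = 647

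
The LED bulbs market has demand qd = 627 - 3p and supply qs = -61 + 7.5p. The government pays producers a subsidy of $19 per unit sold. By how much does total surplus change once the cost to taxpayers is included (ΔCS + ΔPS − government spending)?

Net change in total surplus = -5415/14

Pre-subsidy: 627 - 3p = -61 + 7.5p gives p* = 1376/21, q* = 3013/7.
With the subsidy, sellers receive ps = pb + 19 for each unit, where pb is the price buyers pay.
Supply in terms of pb becomes qs = -61 + 7.5(pb + 19) = 81.5 + 7.5pb. Setting this equal to demand: 627 - 3pb = 81.5 + 7.5pb, so pb = 1091/21.
Sellers receive ps = 1091/21 + 19 = 1490/21; q' = 627 − 3·(1091/21) = 3298/7.
ΔCS = ½(3013/7 + 3298/7)(1376/21 − 1091/21) = 599545/98; ΔPS = ½(3013/7 + 3298/7)(1490/21 − 1376/21) = 119909/49.
Government spending = 19 × 3298/7 = 62662/7.
Net change = 599545/98 + 119909/49 − 62662/7 = -5415/14. The loss equals the DWL triangle ½·19·285/7.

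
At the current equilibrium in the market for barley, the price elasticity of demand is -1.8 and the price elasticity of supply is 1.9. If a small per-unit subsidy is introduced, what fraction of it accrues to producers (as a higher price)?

Producer share = 18/37

For a small subsidy around the equilibrium, the benefit split depends on the relative slopes, which at a point are proportional to the elasticities.
Buyer share = εs/(εs + |εd|) = 1.9/(1.9 + 1.8) = 19/37; seller share = |εd|/(εs + |εd|) = 18/37.
So producers capture 18/37 of the subsidy.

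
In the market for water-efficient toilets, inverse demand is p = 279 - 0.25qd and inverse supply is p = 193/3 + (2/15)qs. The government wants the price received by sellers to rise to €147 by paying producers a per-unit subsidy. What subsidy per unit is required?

Required subsidy s = €23 per unit

At a seller price of 147, quantity supplied is -482.5 + 7.5·147 = 620.
Buyers absorb 620 only when they pay pb = 279 − 0.25·620 = 124.
s = ps − pb = 147 − 124 = 23.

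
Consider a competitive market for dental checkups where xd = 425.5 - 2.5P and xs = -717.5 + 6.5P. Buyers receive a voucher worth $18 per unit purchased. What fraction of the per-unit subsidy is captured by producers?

Pre-subsidy: 425.5 - 2.5P = -717.5 + 6.5P gives P* = 127, x* = 108.
With the rebate, buyers effectively pay Pb = Ps − 18, where Ps is the price sellers receive.
Demand in terms of Ps becomes xd = 425.5 − 2.5(Ps − 18) = 470.5 - 2.5Ps. Setting this equal to supply: 470.5 - 2.5Ps = -717.5 + 6.5Ps, so Ps = 132.
Buyers pay Pb = 132 − 18 = 114; x' = -717.5 + 6.5·132 = 140.5.
Buyers' price falls by P* − Pb = 127 − 114 = 13; sellers' price rises by Ps − P* = 132 − 127 = 5.
So producers capture 5/18 = 5/18 of each unit of subsidy.

Producer share = 5/18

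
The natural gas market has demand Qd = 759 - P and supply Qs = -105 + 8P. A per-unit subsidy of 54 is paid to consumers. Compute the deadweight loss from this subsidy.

Deadweight loss = 1296

Pre-subsidy: 759 - P = -105 + 8P gives P* = 96, Q* = 663.
With the rebate, buyers effectively pay Pb = Ps − 54, where Ps is the price sellers receive.
Demand in terms of Ps becomes Qd = 759 − 1(Ps − 54) = 813 - Ps. Setting this equal to supply: 813 - Ps = -105 + 8Ps, so Ps = 102.
Buyers pay Pb = 102 − 54 = 48; Q' = -105 + 8·102 = 711.
The subsidy expands output by 711 − 663 = 48 past the efficient level; on those units the gap between marginal cost and willingness to pay runs from 0 up to 54.
DWL = ½ × 54 × 48 = 1296.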